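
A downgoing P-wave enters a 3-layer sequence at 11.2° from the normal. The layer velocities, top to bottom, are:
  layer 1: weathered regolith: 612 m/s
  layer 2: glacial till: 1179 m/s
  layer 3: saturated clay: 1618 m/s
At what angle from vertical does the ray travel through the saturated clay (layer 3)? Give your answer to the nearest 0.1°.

30.9°

Snell's law across each interface conserves sin θ / V, so sin θ_3 = V_3·sin θ₁/V₁.
sin θ_3 = 1618 × sin 11.2° / 612 = 0.5135.
θ_3 = 30.90° from the vertical.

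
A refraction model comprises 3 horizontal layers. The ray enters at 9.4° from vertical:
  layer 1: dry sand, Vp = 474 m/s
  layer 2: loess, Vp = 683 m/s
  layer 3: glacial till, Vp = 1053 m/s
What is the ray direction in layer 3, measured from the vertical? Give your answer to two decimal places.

Ray parameter p = sin 9.4° / 474 = 3.4457e-04 s/m.
sin θ_3 = p·V_3 = 3.4457e-04 × 1053 = 0.3628.
θ_3 = arcsin 0.3628 = 21.27°.

21.27°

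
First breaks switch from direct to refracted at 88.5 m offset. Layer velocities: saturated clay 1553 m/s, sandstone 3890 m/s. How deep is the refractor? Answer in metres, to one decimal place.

h = (x_cross/2)·√((V₂−V₁)/(V₂+V₁)).
(V₂−V₁)/(V₂+V₁) = (3890−1553)/(3890+1553) = 0.4294; √ = 0.6553.
h = (88.5/2)·0.6553 = 29.00 m.

29.0 m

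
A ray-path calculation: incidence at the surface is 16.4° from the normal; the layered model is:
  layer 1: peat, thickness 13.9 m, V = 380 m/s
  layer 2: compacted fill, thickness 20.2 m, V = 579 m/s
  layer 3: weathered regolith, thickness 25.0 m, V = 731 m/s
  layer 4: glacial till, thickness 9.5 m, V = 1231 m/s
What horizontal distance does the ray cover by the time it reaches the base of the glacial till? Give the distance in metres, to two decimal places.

51.38 m

Apply Snell's law at each interface; in layer i the horizontal offset is hᵢ·tan θᵢ.
Layer 1: θ = 16.40°; offset = 13.9·tan 16.40° = 4.0910 m.
Layer 2: sin θ = 579·sin 16.4°/380 = 0.4302, θ = 25.48°; offset = 20.2·tan 25.48° = 9.6263 m.
Layer 3: sin θ = 731·sin 16.4°/380 = 0.5431, θ = 32.90°; offset = 25.0·tan 32.90° = 16.1716 m.
Layer 4: sin θ = 1231·sin 16.4°/380 = 0.9146, θ = 66.15°; offset = 9.5·tan 66.15° = 21.4930 m.
Σ offsets = 51.3819 m.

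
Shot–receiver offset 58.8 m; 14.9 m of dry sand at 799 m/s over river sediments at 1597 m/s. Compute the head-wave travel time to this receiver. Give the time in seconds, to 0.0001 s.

θ_c = arcsin(V₁/V₂) = arcsin(799/1597) = 30.02°, cos θ_c = 0.8658.
Intercept time tᵢ = 2h cos θ_c / V₁ = 2·14.9·0.8658/799 = 0.03229 s.
t = x/V₂ + tᵢ = 58.8/1597 + 0.03229 = 0.06911 s.

0.0691 s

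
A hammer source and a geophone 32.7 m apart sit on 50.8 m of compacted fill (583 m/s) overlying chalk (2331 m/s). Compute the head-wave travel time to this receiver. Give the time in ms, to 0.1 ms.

182.8 ms

t = x/V₂ + 2h·√(V₂²−V₁²)/(V₁V₂).
√(V₂²−V₁²) = √(2331²−583²) = 2256.9 m/s; delay term = 2·50.8·2256.9/(583·2331) = 0.16873 s.
t = 32.7/2331 + 0.16873 = 0.18276 s.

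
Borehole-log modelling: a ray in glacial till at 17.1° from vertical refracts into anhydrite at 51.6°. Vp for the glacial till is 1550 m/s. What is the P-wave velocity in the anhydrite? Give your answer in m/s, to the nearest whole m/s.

Snell's law: sin 17.1°/V₁ = sin 51.6°/V₂.
V₂ = V₁·sin 51.6°/sin 17.1° = 1550 × 2.6653 = 4131.15 m/s.

4131 m/s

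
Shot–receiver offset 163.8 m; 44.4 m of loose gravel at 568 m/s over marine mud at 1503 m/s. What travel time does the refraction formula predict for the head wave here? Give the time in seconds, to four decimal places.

0.2537 s

θ_c = arcsin(V₁/V₂) = arcsin(568/1503) = 22.20°, cos θ_c = 0.9258.
Intercept time tᵢ = 2h cos θ_c / V₁ = 2·44.4·0.9258/568 = 0.14474 s.
t = x/V₂ + tᵢ = 163.8/1503 + 0.14474 = 0.25373 s.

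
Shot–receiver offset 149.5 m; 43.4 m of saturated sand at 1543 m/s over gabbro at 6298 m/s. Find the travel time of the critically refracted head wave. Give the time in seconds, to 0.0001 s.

θ_c = arcsin(V₁/V₂) = arcsin(1543/6298) = 14.18°, cos θ_c = 0.9695.
Intercept time tᵢ = 2h cos θ_c / V₁ = 2·43.4·0.9695/1543 = 0.05454 s.
t = x/V₂ + tᵢ = 149.5/6298 + 0.05454 = 0.07828 s.

0.0783 s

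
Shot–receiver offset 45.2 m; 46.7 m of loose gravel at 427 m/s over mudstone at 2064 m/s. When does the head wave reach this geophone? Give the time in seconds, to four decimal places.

θ_c = arcsin(V₁/V₂) = arcsin(427/2064) = 11.94°, cos θ_c = 0.9784.
Intercept time tᵢ = 2h cos θ_c / V₁ = 2·46.7·0.9784/427 = 0.21400 s.
t = x/V₂ + tᵢ = 45.2/2064 + 0.21400 = 0.23590 s.

0.2359 s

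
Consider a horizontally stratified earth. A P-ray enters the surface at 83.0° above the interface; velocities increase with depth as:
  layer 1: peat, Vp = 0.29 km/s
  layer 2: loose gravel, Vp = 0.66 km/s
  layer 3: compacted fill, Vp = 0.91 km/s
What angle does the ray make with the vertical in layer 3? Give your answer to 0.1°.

22.5°

From the normal: θ₁ = 90° − 83.0° = 7.0°.
Snell's law across each interface conserves sin θ / V, so sin θ_3 = V_3·sin θ₁/V₁.
sin θ_3 = 0.91 × sin 7.0° / 0.29 = 0.3824.
θ_3 = arcsin 0.3824 = 22.48°.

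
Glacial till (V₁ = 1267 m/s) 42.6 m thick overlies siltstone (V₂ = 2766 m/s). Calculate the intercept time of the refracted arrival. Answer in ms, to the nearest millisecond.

θ_c = arcsin(V₁/V₂) = arcsin(1267/2766) = 27.26°; cos θ_c = 0.8889.
tᵢ = 2h·cos θ_c / V₁ = 2·42.6·0.8889 / 1267 = 0.05978 s.

60 ms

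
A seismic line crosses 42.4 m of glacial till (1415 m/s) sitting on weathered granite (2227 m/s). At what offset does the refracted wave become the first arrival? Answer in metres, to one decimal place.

θ_c = arcsin(1415/2227) = 39.45°, so cos θ_c = 0.7722 and tᵢ = 2h cos θ_c/V₁ = 0.0463 s.
At crossover x/V₁ = x/V₂ + tᵢ ⇒ x = tᵢ/(1/V₁ − 1/V₂) = 0.04628/(7.0671e-04 − 4.4903e-04) = 179.59 m.

179.6 m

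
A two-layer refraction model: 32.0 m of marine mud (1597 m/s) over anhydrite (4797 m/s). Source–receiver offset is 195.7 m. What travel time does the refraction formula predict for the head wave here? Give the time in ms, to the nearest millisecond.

79 ms

θ_c = arcsin(V₁/V₂) = arcsin(1597/4797) = 19.45°, cos θ_c = 0.9430.
Intercept time tᵢ = 2h cos θ_c / V₁ = 2·32.0·0.9430/1597 = 0.03779 s.
t = x/V₂ + tᵢ = 195.7/4797 + 0.03779 = 0.07859 s.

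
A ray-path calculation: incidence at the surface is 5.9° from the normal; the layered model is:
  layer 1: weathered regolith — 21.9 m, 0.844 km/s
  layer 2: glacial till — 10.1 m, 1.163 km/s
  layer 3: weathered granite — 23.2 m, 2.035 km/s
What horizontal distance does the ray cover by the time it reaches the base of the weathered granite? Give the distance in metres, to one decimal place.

9.6 m

Apply Snell's law at each interface; in layer i the horizontal offset is hᵢ·tan θᵢ.
Layer 1: θ = 5.90°; offset = 21.9·tan 5.90° = 2.263 m.
Layer 2: sin θ = 1.163·sin 5.9°/0.844 = 0.1416, θ = 8.14°; offset = 10.1·tan 8.14° = 1.445 m.
Layer 3: sin θ = 2.035·sin 5.9°/0.844 = 0.2478, θ = 14.35°; offset = 23.2·tan 14.35° = 5.935 m.
Σ offsets = 9.644 m.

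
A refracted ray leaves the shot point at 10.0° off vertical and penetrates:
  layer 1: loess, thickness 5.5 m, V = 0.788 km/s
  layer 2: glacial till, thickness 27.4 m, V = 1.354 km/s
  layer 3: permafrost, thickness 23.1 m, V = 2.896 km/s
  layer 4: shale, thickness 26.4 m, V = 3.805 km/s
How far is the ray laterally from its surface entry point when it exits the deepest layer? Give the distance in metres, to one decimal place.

69.3 m

p = sin θ₁/V₁ = sin 10.0°/0.788 = 2.2037e-01 s/km is conserved through the stack.
Layer 1: θ = 10.00°; offset = 5.5·tan 10.00° = 0.970 m.
Layer 2: sin θ = p·1.354 = 0.2984 → θ = 17.36°; offset = 27.4·tan 17.36° = 8.566 m.
Layer 3: sin θ = p·2.896 = 0.6382 → θ = 39.66°; offset = 23.1·tan 39.66° = 19.148 m.
Layer 4: sin θ = p·3.805 = 0.8385 → θ = 56.98°; offset = 26.4·tan 56.98° = 40.623 m.
Total horizontal offset = 69.307 m.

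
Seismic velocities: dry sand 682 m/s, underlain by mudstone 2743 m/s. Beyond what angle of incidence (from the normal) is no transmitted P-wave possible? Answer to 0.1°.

14.4°

At critical incidence the refracted ray runs along the interface (θ₂ = 90°), so sin θ_c = V₁/V₂.
θ_c = arcsin(682/2743) = arcsin 0.2486 = 14.40°.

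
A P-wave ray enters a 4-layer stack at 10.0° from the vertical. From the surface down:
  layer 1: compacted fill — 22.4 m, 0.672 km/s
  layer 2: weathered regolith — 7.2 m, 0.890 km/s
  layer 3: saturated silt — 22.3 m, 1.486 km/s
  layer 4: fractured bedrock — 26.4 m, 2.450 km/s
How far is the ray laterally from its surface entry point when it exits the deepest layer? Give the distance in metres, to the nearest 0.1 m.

Ray parameter p = sin 10.0° / 0.672 km/s = 2.5841e-01 s/km.
Layer 1: θ = 10.00°; offset = 22.4·tan 10.00° = 3.950 m.
Layer 2: sin θ = p·0.890 = 0.2300 → θ = 13.30°; offset = 7.2·tan 13.30° = 1.701 m.
Layer 3: sin θ = p·1.486 = 0.3840 → θ = 22.58°; offset = 22.3·tan 22.58° = 9.274 m.
Layer 4: sin θ = p·2.450 = 0.6331 → θ = 39.28°; offset = 26.4·tan 39.28° = 21.592 m.
Σ offsets = 36.517 m.

36.5 m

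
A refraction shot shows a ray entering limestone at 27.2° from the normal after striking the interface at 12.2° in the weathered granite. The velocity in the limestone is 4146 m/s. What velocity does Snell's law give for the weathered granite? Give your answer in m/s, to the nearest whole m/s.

1917 m/s

Snell's law: sin 12.2°/V₁ = sin 27.2°/V₂.
V₁ = V₂·sin 12.2°/sin 27.2° = 4146 × 0.4623 = 1916.77 m/s.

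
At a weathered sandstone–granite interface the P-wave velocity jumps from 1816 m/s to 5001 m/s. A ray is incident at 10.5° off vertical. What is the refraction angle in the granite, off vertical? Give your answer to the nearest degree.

Snell's law: sin θ₂ = (V₂/V₁)·sin θ₁ = (5001/1816)·sin 10.5° = 0.5019.
θ₂ = arcsin 0.5019 = 30.12° from the normal.

30°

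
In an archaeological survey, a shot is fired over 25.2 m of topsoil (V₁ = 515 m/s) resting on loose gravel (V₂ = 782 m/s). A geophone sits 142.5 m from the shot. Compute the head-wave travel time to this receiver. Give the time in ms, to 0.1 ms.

θ_c = arcsin(V₁/V₂) = arcsin(515/782) = 41.19°, cos θ_c = 0.7525.
Intercept time tᵢ = 2h cos θ_c / V₁ = 2·25.2·0.7525/515 = 0.07364 s.
t = x/V₂ + tᵢ = 142.5/782 + 0.07364 = 0.25587 s.

255.9 ms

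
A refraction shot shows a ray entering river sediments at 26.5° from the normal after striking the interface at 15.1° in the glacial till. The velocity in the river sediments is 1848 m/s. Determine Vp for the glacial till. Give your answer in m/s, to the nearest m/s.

1079 m/s

Snell's law: sin 15.1°/V₁ = sin 26.5°/V₂.
V₁ = V₂·sin 15.1°/sin 26.5° = 1848 × 0.5838 = 1078.92 m/s.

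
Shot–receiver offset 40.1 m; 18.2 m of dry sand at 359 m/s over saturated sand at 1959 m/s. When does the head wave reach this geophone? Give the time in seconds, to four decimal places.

θ_c = arcsin(V₁/V₂) = arcsin(359/1959) = 10.56°, cos θ_c = 0.9831.
Intercept time tᵢ = 2h cos θ_c / V₁ = 2·18.2·0.9831/359 = 0.09968 s.
t = x/V₂ + tᵢ = 40.1/1959 + 0.09968 = 0.12015 s.

0.1201 s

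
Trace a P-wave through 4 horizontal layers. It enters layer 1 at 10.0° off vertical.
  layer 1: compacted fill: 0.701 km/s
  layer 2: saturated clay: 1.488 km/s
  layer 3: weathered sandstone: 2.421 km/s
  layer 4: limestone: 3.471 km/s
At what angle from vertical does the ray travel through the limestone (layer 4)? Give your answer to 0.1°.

59.3°

Ray parameter p = sin 10.0° / 0.701 = 2.4771e-01 s/km.
sin θ_4 = p·V_4 = 2.4771e-01 × 3.471 = 0.8598.
θ_4 = arcsin 0.8598 = 59.30°.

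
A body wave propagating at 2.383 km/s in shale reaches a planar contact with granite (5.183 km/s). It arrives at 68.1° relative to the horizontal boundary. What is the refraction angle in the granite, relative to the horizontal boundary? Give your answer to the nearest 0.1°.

35.8°

Convert to the normal: θ₁ = 90° − 68.1° = 21.9°.
Snell's law: sin θ₂ = (V₂/V₁)·sin θ₁ = (5.183/2.383)·sin 21.9° = 0.8112.
θ₂ = sin⁻¹(0.8112) = 54.22° (from vertical).
From the interface: 90° − 54.22° = 35.78°.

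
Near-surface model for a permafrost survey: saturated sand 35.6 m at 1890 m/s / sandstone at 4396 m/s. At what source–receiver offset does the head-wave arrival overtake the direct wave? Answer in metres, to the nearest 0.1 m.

112.8 m

x_cross = 2h·√((V₂+V₁)/(V₂−V₁)).
(V₂+V₁)/(V₂−V₁) = (4396+1890)/(4396−1890) = 2.5084; √ = 1.5838.
x_cross = 2·35.6·1.5838 = 112.77 m.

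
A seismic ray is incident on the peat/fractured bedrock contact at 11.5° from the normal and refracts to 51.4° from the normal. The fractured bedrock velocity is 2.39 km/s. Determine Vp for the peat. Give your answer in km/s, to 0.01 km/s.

sin 11.5° = 0.1994; sin 51.4° = 0.7815.
V₁ = V₂·(sin θ₁/sin θ₂) = 2.39·(0.1994/0.7815) = 0.61 km/s.

0.61 km/s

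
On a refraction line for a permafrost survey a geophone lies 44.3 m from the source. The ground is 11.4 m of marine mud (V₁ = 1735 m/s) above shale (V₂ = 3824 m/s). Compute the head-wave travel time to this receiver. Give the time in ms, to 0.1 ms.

t = x/V₂ + 2h·√(V₂²−V₁²)/(V₁V₂).
√(V₂²−V₁²) = √(3824²−1735²) = 3407.7 m/s; delay term = 2·11.4·3407.7/(1735·3824) = 0.01171 s.
t = 44.3/3824 + 0.01171 = 0.02330 s.

23.3 ms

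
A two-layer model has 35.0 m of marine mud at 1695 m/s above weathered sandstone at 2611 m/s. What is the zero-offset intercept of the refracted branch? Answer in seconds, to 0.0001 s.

0.0314 s

tᵢ = 2h·√(V₂²−V₁²)/(V₁V₂).
√(V₂²−V₁²) = √(2611²−1695²) = 1986.0 m/s.
tᵢ = 2·35.0·1986.0/(1695·2611) = 0.03141 s.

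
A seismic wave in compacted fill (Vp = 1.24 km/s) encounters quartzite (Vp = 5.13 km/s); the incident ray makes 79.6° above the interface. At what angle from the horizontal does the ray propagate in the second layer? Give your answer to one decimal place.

41.7°

Angle from the normal: 90° − 79.6° = 10.4°.
Snell's law: sin θ₂ = (V₂/V₁)·sin θ₁ = (5.13/1.24)·sin 10.4° = 0.7468.
θ₂ = arcsin 0.7468 = 48.32° from the normal.
From the interface: 90° − 48.32° = 41.68°.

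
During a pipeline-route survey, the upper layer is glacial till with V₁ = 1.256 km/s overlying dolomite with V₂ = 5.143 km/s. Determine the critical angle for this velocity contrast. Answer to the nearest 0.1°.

14.1°

At critical incidence the refracted ray runs along the interface (θ₂ = 90°), so sin θ_c = V₁/V₂.
θ_c = arcsin(1.256/5.143) = arcsin 0.2442 = 14.14°.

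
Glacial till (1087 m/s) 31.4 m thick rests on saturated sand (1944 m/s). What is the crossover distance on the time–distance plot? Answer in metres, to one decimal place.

118.1 m

θ_c = arcsin(1087/1944) = 34.00°, so cos θ_c = 0.8291 and tᵢ = 2h cos θ_c/V₁ = 0.0479 s.
At crossover x/V₁ = x/V₂ + tᵢ ⇒ x = tᵢ/(1/V₁ − 1/V₂) = 0.04790/(9.1996e-04 − 5.1440e-04) = 118.10 m.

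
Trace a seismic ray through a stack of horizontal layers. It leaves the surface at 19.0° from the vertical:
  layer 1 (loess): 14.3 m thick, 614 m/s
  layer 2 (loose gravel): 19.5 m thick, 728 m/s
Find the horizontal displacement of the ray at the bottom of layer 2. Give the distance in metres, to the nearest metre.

13 m

Ray parameter p = sin 19.0° / 614 m/s = 5.3024e-04 s/m.
Layer 1: θ = 19.00°; offset = 14.3·tan 19.00° = 4.924 m.
Layer 2: sin θ = p·728 = 0.3860 → θ = 22.71°; offset = 19.5·tan 22.71° = 8.160 m.
Total horizontal offset = 13.084 m.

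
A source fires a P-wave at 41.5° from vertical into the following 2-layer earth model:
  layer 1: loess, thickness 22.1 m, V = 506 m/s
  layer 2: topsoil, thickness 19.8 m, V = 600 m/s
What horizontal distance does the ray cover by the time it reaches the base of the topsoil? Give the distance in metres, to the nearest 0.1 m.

44.7 m

Ray parameter p = sin 41.5° / 506 m/s = 1.3095e-03 s/m.
Layer 1: θ = 41.50°; offset = 22.1·tan 41.50° = 19.552 m.
Layer 2: sin θ = p·600 = 0.7857 → θ = 51.79°; offset = 19.8·tan 51.79° = 25.149 m.
Total horizontal offset = 44.702 m.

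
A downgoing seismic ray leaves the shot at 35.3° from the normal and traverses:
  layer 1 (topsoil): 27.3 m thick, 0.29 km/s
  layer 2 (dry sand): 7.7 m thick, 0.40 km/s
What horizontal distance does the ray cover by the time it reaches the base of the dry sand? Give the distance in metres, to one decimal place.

Ray parameter p = sin 35.3° / 0.29 km/s = 1.9926e+00 s/km.
Layer 1: θ = 35.30°; offset = 27.3·tan 35.30° = 19.329 m.
Layer 2: sin θ = p·0.40 = 0.7970 → θ = 52.85°; offset = 7.7·tan 52.85° = 10.162 m.
Summing the layer offsets gives 29.492 m.

29.5 m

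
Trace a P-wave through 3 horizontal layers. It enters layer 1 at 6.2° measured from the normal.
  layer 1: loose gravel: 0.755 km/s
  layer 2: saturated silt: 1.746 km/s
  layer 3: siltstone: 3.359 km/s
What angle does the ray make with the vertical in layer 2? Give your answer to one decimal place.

Ray parameter p = sin 6.2° / 0.755 = 1.4305e-01 s/km.
sin θ_2 = p·V_2 = 1.4305e-01 × 1.746 = 0.2498.
θ_2 = 14.46° from the vertical.

14.5°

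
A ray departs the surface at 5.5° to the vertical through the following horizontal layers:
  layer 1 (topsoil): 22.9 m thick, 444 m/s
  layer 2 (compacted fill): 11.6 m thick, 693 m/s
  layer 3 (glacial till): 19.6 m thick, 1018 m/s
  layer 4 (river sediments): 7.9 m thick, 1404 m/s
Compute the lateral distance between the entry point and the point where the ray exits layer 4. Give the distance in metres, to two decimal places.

10.89 m

p = sin θ₁/V₁ = sin 5.5°/444 = 2.1587e-04 s/m is conserved through the stack.
Layer 1: θ = 5.50°; offset = 22.9·tan 5.50° = 2.2050 m.
Layer 2: sin θ = p·693 = 0.1496 → θ = 8.60°; offset = 11.6·tan 8.60° = 1.7551 m.
Layer 3: sin θ = p·1018 = 0.2198 → θ = 12.69°; offset = 19.6·tan 12.69° = 4.4151 m.
Layer 4: sin θ = p·1404 = 0.3031 → θ = 17.64°; offset = 7.9·tan 17.64° = 2.5125 m.
Σ offsets = 10.8877 m.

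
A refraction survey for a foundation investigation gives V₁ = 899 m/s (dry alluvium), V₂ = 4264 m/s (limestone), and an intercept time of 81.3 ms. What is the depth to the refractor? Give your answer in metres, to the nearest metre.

h = tᵢ·V₁·V₂ / (2·√(V₂²−V₁²)).
√(V₂²−V₁²) = √(4264² − 899²) = 4168.2 m/s.
h = 0.0813 s × 899 × 4264 / (2 × 4168.2) = 37.38 m.

37 m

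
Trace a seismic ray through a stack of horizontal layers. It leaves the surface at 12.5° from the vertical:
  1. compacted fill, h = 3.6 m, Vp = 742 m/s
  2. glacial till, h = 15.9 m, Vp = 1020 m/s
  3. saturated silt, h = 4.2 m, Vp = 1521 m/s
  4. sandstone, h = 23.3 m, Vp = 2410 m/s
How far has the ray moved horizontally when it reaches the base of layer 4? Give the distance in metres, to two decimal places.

30.86 m

Apply Snell's law at each interface; in layer i the horizontal offset is hᵢ·tan θᵢ.
Layer 1: θ = 12.50°; offset = 3.6·tan 12.50° = 0.7981 m.
Layer 2: sin θ = 1020·sin 12.5°/742 = 0.2975, θ = 17.31°; offset = 15.9·tan 17.31° = 4.9552 m.
Layer 3: sin θ = 1521·sin 12.5°/742 = 0.4437, θ = 26.34°; offset = 4.2·tan 26.34° = 2.0793 m.
Layer 4: sin θ = 2410·sin 12.5°/742 = 0.7030, θ = 44.67°; offset = 23.3·tan 44.67° = 23.0311 m.
Summing the layer offsets gives 30.8636 m.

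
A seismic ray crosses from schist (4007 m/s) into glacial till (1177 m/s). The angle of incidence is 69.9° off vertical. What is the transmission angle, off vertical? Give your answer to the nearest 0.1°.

16.0°

sin θ₁/V₁ = sin θ₂/V₂ ⇒ sin θ₂ = 1177·sin 69.9°/4007 = 1177·0.9391/4007 = 0.2758.
θ₂ = sin⁻¹(0.2758) = 16.01° (from vertical).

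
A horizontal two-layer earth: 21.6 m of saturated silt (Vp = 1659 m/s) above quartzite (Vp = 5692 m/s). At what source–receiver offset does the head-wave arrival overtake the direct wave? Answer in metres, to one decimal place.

θ_c = arcsin(1659/5692) = 16.95°, so cos θ_c = 0.9566 and tᵢ = 2h cos θ_c/V₁ = 0.0249 s.
At crossover x/V₁ = x/V₂ + tᵢ ⇒ x = tᵢ/(1/V₁ − 1/V₂) = 0.02491/(6.0277e-04 − 1.7569e-04) = 58.32 m.

58.3 m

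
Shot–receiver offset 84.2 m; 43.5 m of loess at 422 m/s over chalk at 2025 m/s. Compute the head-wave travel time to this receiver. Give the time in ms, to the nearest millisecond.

θ_c = arcsin(V₁/V₂) = arcsin(422/2025) = 12.03°, cos θ_c = 0.9780.
Intercept time tᵢ = 2h cos θ_c / V₁ = 2·43.5·0.9780/422 = 0.20163 s.
t = x/V₂ + tᵢ = 84.2/2025 + 0.20163 = 0.24322 s.

243 ms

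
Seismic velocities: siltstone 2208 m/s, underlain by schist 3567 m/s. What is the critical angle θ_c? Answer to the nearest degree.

38°

At critical incidence the refracted ray runs along the interface (θ₂ = 90°), so sin θ_c = V₁/V₂.
θ_c = arcsin(2208/3567) = arcsin 0.6190 = 38.24°.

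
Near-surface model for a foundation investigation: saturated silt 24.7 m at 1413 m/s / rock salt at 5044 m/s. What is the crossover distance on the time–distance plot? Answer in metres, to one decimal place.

65.9 m

x_cross = 2h·√((V₂+V₁)/(V₂−V₁)).
(V₂+V₁)/(V₂−V₁) = (5044+1413)/(5044−1413) = 1.7783; √ = 1.3335.
x_cross = 2·24.7·1.3335 = 65.88 m.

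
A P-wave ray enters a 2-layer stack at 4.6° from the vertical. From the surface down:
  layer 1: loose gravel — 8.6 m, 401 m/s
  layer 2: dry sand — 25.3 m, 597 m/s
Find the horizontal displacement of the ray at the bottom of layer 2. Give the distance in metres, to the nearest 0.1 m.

3.7 m

Apply Snell's law at each interface; in layer i the horizontal offset is hᵢ·tan θᵢ.
Layer 1: θ = 4.60°; offset = 8.6·tan 4.60° = 0.692 m.
Layer 2: sin θ = 597·sin 4.6°/401 = 0.1194, θ = 6.86°; offset = 25.3·tan 6.86° = 3.043 m.
Total horizontal offset = 3.734 m.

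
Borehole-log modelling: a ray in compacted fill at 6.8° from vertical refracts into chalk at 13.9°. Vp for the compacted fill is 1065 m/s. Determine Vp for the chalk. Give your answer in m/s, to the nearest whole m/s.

Snell's law: sin 6.8°/V₁ = sin 13.9°/V₂.
V₂ = V₁·sin 13.9°/sin 6.8° = 1065 × 2.0289 = 2160.76 m/s.

2161 m/s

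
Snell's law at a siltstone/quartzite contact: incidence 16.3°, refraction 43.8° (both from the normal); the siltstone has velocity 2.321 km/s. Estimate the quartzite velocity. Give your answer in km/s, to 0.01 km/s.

Snell's law: sin 16.3°/V₁ = sin 43.8°/V₂.
V₂ = V₁·sin 43.8°/sin 16.3° = 2.321 × 2.4661 = 5.72 km/s.

5.72 km/s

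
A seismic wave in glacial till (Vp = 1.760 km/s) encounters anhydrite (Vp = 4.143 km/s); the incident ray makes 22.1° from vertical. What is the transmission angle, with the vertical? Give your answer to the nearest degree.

62°

Snell's law: sin θ₂ = (V₂/V₁)·sin θ₁ = (4.143/1.760)·sin 22.1° = 0.8856.
θ₂ = sin⁻¹(0.8856) = 62.33° (from vertical).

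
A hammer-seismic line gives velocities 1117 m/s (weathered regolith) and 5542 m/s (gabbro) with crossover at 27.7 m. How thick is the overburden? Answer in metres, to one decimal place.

h = (x_cross/2)·√((V₂−V₁)/(V₂+V₁)).
(V₂−V₁)/(V₂+V₁) = (5542−1117)/(5542+1117) = 0.6645; √ = 0.8152.
h = (27.7/2)·0.8152 = 11.29 m.

11.3 m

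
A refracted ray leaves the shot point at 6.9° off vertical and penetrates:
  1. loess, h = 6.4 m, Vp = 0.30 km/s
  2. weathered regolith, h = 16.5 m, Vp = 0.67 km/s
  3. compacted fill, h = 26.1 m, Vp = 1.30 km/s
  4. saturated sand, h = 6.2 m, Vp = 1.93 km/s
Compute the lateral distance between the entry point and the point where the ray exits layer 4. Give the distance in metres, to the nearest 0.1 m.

28.8 m

Apply Snell's law at each interface; in layer i the horizontal offset is hᵢ·tan θᵢ.
Layer 1: θ = 6.90°; offset = 6.4·tan 6.90° = 0.774 m.
Layer 2: sin θ = 0.67·sin 6.9°/0.30 = 0.2683, θ = 15.56°; offset = 16.5·tan 15.56° = 4.596 m.
Layer 3: sin θ = 1.30·sin 6.9°/0.30 = 0.5206, θ = 31.37°; offset = 26.1·tan 31.37° = 15.914 m.
Layer 4: sin θ = 1.93·sin 6.9°/0.30 = 0.7729, θ = 50.61°; offset = 6.2·tan 50.61° = 7.552 m.
Σ offsets = 28.836 m.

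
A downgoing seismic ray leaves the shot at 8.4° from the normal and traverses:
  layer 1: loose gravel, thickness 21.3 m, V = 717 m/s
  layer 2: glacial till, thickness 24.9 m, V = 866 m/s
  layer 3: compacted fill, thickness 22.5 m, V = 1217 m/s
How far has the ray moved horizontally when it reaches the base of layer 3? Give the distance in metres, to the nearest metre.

Apply Snell's law at each interface; in layer i the horizontal offset is hᵢ·tan θᵢ.
Layer 1: θ = 8.40°; offset = 21.3·tan 8.40° = 3.145 m.
Layer 2: sin θ = 866·sin 8.4°/717 = 0.1764, θ = 10.16°; offset = 24.9·tan 10.16° = 4.463 m.
Layer 3: sin θ = 1217·sin 8.4°/717 = 0.2480, θ = 14.36°; offset = 22.5·tan 14.36° = 5.759 m.
Summing the layer offsets gives 13.368 m.

13 m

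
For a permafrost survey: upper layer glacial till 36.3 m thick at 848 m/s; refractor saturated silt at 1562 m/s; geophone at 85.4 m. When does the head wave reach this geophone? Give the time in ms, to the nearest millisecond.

t = x/V₂ + 2h·√(V₂²−V₁²)/(V₁V₂).
√(V₂²−V₁²) = √(1562²−848²) = 1311.8 m/s; delay term = 2·36.3·1311.8/(848·1562) = 0.07190 s.
t = 85.4/1562 + 0.07190 = 0.12657 s.

127 ms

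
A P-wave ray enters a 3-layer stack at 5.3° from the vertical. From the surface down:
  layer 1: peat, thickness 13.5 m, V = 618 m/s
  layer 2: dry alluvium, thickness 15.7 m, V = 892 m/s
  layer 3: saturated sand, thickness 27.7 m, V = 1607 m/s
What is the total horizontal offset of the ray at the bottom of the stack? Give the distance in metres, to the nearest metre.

10 m

Ray parameter p = sin 5.3° / 618 m/s = 1.4947e-04 s/m.
Layer 1: θ = 5.30°; offset = 13.5·tan 5.30° = 1.252 m.
Layer 2: sin θ = p·892 = 0.1333 → θ = 7.66°; offset = 15.7·tan 7.66° = 2.112 m.
Layer 3: sin θ = p·1607 = 0.2402 → θ = 13.90°; offset = 27.7·tan 13.90° = 6.854 m.
Summing the layer offsets gives 10.218 m.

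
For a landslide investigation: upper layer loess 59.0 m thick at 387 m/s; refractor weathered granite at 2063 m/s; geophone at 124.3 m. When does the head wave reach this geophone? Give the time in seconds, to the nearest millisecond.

0.360 s

θ_c = arcsin(V₁/V₂) = arcsin(387/2063) = 10.81°, cos θ_c = 0.9822.
Intercept time tᵢ = 2h cos θ_c / V₁ = 2·59.0·0.9822/387 = 0.29950 s.
t = x/V₂ + tᵢ = 124.3/2063 + 0.29950 = 0.35975 s.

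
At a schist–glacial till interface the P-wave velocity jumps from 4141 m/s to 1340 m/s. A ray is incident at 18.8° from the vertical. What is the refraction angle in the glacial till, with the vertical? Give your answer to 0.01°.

5.99°

sin θ₁/V₁ = sin θ₂/V₂ ⇒ sin θ₂ = 1340·sin 18.8°/4141 = 1340·0.3223/4141 = 0.1043.
θ₂ = sin⁻¹(0.1043) = 5.99° (from vertical).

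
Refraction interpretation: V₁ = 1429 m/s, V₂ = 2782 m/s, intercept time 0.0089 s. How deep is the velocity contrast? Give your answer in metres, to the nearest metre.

7 m

h = tᵢ·V₁·V₂ / (2·√(V₂²−V₁²)).
√(V₂²−V₁²) = √(2782² − 1429²) = 2386.9 m/s.
h = 0.0089 s × 1429 × 2782 / (2 × 2386.9) = 7.41 m.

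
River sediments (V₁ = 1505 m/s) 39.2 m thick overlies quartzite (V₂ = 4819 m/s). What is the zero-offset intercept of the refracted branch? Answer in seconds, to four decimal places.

θ_c = arcsin(V₁/V₂) = arcsin(1505/4819) = 18.20°; cos θ_c = 0.9500.
tᵢ = 2h·cos θ_c / V₁ = 2·39.2·0.9500 / 1505 = 0.04949 s.

0.0495 s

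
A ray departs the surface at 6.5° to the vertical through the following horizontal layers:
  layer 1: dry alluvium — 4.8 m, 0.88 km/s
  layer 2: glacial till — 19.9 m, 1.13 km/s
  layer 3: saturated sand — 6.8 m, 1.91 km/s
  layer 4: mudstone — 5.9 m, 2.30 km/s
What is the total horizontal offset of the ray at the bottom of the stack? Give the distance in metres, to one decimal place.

7.0 m

Ray parameter p = sin 6.5° / 0.88 km/s = 1.2864e-01 s/km.
Layer 1: θ = 6.50°; offset = 4.8·tan 6.50° = 0.547 m.
Layer 2: sin θ = p·1.13 = 0.1454 → θ = 8.36°; offset = 19.9·tan 8.36° = 2.924 m.
Layer 3: sin θ = p·1.91 = 0.2457 → θ = 14.22°; offset = 6.8·tan 14.22° = 1.724 m.
Layer 4: sin θ = p·2.30 = 0.2959 → θ = 17.21°; offset = 5.9·tan 17.21° = 1.827 m.
Total horizontal offset = 7.022 m.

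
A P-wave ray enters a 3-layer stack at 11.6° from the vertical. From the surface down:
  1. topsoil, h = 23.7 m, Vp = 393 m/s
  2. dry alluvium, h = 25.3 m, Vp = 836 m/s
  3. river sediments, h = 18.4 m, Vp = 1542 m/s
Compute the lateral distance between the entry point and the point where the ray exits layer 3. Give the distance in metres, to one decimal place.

Apply Snell's law at each interface; in layer i the horizontal offset is hᵢ·tan θᵢ.
Layer 1: θ = 11.60°; offset = 23.7·tan 11.60° = 4.865 m.
Layer 2: sin θ = 836·sin 11.6°/393 = 0.4277, θ = 25.32°; offset = 25.3·tan 25.32° = 11.972 m.
Layer 3: sin θ = 1542·sin 11.6°/393 = 0.7890, θ = 52.09°; offset = 18.4·tan 52.09° = 23.626 m.
Σ offsets = 40.463 m.

40.5 m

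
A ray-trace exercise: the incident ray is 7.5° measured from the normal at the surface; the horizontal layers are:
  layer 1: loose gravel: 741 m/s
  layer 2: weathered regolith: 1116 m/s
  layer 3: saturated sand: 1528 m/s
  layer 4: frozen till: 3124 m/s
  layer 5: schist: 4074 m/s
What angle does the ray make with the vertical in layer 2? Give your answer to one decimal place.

Snell's law across each interface conserves sin θ / V, so sin θ_2 = V_2·sin θ₁/V₁.
sin θ_2 = 1116 × sin 7.5° / 741 = 0.1966.
θ_2 = arcsin 0.1966 = 11.34°.

11.3°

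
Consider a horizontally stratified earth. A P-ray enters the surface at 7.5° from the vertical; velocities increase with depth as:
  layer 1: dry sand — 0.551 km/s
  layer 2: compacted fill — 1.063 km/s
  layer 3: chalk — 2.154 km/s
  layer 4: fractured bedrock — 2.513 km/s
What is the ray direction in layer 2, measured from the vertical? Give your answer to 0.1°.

Ray parameter p = sin 7.5° / 0.551 = 2.3689e-01 s/km.
sin θ_2 = p·V_2 = 2.3689e-01 × 1.063 = 0.2518.
θ_2 = arcsin 0.2518 = 14.58°.

14.6°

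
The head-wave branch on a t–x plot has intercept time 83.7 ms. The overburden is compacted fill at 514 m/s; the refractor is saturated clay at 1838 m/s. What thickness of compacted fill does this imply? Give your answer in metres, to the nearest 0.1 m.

22.4 m

θ_c = arcsin(514/1838) = 16.24°; cos θ_c = 0.9601.
tᵢ = 2h cos θ_c/V₁ ⇒ h = tᵢ·V₁/(2 cos θ_c) = 0.0837·514/(2·0.9601) = 22.40 m.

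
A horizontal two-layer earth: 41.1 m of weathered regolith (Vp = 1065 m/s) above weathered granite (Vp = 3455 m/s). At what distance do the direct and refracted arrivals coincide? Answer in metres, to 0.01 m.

x_cross = 2h·√((V₂+V₁)/(V₂−V₁)).
(V₂+V₁)/(V₂−V₁) = (3455+1065)/(3455−1065) = 1.8912; √ = 1.3752.
x_cross = 2·41.1·1.3752 = 113.04 m.

113.04 m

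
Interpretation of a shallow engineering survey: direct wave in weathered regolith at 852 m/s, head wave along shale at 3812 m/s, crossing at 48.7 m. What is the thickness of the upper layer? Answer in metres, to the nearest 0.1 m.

h = (x_cross/2)·√((V₂−V₁)/(V₂+V₁)).
(V₂−V₁)/(V₂+V₁) = (3812−852)/(3812+852) = 0.6346; √ = 0.7966.
h = (48.7/2)·0.7966 = 19.40 m.

19.4 m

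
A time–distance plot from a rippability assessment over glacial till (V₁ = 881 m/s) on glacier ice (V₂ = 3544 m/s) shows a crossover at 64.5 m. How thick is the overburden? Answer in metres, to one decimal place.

25.0 m

x_cross = 2h·√((V₂+V₁)/(V₂−V₁)) → h = x_cross / (2·√((V₂+V₁)/(V₂−V₁))).
√((V₂+V₁)/(V₂−V₁)) = √((3544+881)/(3544−881)) = 1.2891.
h = 64.5 / (2·1.2891) = 25.02 m.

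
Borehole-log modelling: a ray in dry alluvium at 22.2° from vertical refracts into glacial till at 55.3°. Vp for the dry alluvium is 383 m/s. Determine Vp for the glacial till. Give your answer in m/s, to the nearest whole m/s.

sin 22.2° = 0.3778; sin 55.3° = 0.8221.
V₂ = V₁·(sin θ₂/sin θ₁) = 383·(0.8221/0.3778) = 833.37 m/s.

833 m/s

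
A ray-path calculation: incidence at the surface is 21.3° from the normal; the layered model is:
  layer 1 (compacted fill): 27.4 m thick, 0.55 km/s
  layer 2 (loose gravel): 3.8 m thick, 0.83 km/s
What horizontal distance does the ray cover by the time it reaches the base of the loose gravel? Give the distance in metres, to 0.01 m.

13.17 m

Ray parameter p = sin 21.3° / 0.55 km/s = 6.6046e-01 s/km.
Layer 1: θ = 21.30°; offset = 27.4·tan 21.30° = 10.6828 m.
Layer 2: sin θ = p·0.83 = 0.5482 → θ = 33.24°; offset = 3.8·tan 33.24° = 2.4906 m.
Total horizontal offset = 13.1735 m.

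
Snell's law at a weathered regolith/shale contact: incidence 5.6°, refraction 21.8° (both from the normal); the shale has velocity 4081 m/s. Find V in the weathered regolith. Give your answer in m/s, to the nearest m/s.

sin 5.6° = 0.0976; sin 21.8° = 0.3714.
V₁ = V₂·(sin θ₁/sin θ₂) = 4081·(0.0976/0.3714) = 1072.35 m/s.

1072 m/s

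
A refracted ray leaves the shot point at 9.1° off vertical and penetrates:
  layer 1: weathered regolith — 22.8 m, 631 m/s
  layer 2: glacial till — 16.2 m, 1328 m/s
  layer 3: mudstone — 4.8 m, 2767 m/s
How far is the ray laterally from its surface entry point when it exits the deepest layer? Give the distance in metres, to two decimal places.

Apply Snell's law at each interface; in layer i the horizontal offset is hᵢ·tan θᵢ.
Layer 1: θ = 9.10°; offset = 22.8·tan 9.10° = 3.6520 m.
Layer 2: sin θ = 1328·sin 9.1°/631 = 0.3329, θ = 19.44°; offset = 16.2·tan 19.44° = 5.7184 m.
Layer 3: sin θ = 2767·sin 9.1°/631 = 0.6935, θ = 43.91°; offset = 4.8·tan 43.91° = 4.6209 m.
Σ offsets = 13.9913 m.

13.99 m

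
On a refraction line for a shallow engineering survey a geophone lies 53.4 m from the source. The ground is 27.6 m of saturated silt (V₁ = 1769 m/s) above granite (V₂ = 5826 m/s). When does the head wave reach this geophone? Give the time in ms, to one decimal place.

38.9 ms

θ_c = arcsin(V₁/V₂) = arcsin(1769/5826) = 17.68°, cos θ_c = 0.9528.
Intercept time tᵢ = 2h cos θ_c / V₁ = 2·27.6·0.9528/1769 = 0.02973 s.
t = x/V₂ + tᵢ = 53.4/5826 + 0.02973 = 0.03890 s.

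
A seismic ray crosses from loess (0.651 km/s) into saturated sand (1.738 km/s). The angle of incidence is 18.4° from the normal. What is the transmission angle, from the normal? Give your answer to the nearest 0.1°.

Snell's law: sin θ₂ = (V₂/V₁)·sin θ₁ = (1.738/0.651)·sin 18.4° = 0.8427.
θ₂ = sin⁻¹(0.8427) = 57.43° (from vertical).

57.4°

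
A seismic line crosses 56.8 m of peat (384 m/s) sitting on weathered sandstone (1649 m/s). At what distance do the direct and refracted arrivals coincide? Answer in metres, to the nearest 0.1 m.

144.0 m

x_cross = 2h·√((V₂+V₁)/(V₂−V₁)).
(V₂+V₁)/(V₂−V₁) = (1649+384)/(1649−384) = 1.6071; √ = 1.2677.
x_cross = 2·56.8·1.2677 = 144.01 m.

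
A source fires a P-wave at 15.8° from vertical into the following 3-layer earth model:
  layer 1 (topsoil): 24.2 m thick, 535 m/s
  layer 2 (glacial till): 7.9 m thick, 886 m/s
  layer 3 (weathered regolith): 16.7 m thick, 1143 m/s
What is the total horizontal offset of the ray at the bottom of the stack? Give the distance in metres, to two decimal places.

p = sin θ₁/V₁ = sin 15.8°/535 = 5.0894e-04 s/m is conserved through the stack.
Layer 1: θ = 15.80°; offset = 24.2·tan 15.80° = 6.8479 m.
Layer 2: sin θ = p·886 = 0.4509 → θ = 26.80°; offset = 7.9·tan 26.80° = 3.9910 m.
Layer 3: sin θ = p·1143 = 0.5817 → θ = 35.57°; offset = 16.7·tan 35.57° = 11.9433 m.
Summing the layer offsets gives 22.7822 m.

22.78 m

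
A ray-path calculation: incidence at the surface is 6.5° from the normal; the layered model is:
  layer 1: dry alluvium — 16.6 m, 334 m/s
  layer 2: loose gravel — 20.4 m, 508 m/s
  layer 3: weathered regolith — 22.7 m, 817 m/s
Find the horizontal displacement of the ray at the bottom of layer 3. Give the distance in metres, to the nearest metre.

12 m

Ray parameter p = sin 6.5° / 334 m/s = 3.3893e-04 s/m.
Layer 1: θ = 6.50°; offset = 16.6·tan 6.50° = 1.891 m.
Layer 2: sin θ = p·508 = 0.1722 → θ = 9.91°; offset = 20.4·tan 9.91° = 3.566 m.
Layer 3: sin θ = p·817 = 0.2769 → θ = 16.08°; offset = 22.7·tan 16.08° = 6.542 m.
Total horizontal offset = 11.999 m.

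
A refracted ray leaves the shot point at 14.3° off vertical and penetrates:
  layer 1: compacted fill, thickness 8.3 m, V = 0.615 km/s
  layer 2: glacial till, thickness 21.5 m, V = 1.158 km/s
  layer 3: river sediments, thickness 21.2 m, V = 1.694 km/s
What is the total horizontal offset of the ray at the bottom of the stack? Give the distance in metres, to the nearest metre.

33 m

Apply Snell's law at each interface; in layer i the horizontal offset is hᵢ·tan θᵢ.
Layer 1: θ = 14.30°; offset = 8.3·tan 14.30° = 2.116 m.
Layer 2: sin θ = 1.158·sin 14.3°/0.615 = 0.4651, θ = 27.72°; offset = 21.5·tan 27.72° = 11.295 m.
Layer 3: sin θ = 1.694·sin 14.3°/0.615 = 0.6804, θ = 42.87°; offset = 21.2·tan 42.87° = 19.680 m.
Summing the layer offsets gives 33.091 m.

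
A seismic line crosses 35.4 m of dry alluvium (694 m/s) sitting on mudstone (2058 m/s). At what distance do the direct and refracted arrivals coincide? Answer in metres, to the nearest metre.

101 m

θ_c = arcsin(694/2058) = 19.71°, so cos θ_c = 0.9414 and tᵢ = 2h cos θ_c/V₁ = 0.0960 s.
At crossover x/V₁ = x/V₂ + tᵢ ⇒ x = tᵢ/(1/V₁ − 1/V₂) = 0.09604/(1.4409e-03 − 4.8591e-04) = 100.57 m.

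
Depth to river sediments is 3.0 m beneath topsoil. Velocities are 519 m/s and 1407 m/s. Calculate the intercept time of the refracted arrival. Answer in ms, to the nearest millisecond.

11 ms

θ_c = arcsin(V₁/V₂) = arcsin(519/1407) = 21.65°; cos θ_c = 0.9295.
tᵢ = 2h·cos θ_c / V₁ = 2·3.0·0.9295 / 519 = 0.01075 s.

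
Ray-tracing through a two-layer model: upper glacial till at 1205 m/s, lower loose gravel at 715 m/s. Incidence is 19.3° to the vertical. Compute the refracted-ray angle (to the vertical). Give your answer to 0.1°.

sin θ₁/V₁ = sin θ₂/V₂ ⇒ sin θ₂ = 715·sin 19.3°/1205 = 715·0.3305/1205 = 0.1961.
θ₂ = arcsin 0.1961 = 11.31° from the normal.

11.3°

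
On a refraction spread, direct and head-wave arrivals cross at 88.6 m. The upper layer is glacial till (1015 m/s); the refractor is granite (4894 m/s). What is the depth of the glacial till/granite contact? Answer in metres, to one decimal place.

h = (x_cross/2)·√((V₂−V₁)/(V₂+V₁)).
(V₂−V₁)/(V₂+V₁) = (4894−1015)/(4894+1015) = 0.6565; √ = 0.8102.
h = (88.6/2)·0.8102 = 35.89 m.

35.9 m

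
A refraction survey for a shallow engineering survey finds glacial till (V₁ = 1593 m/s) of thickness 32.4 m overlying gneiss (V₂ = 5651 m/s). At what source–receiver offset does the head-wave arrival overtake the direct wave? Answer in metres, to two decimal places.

θ_c = arcsin(1593/5651) = 16.37°, so cos θ_c = 0.9594 and tᵢ = 2h cos θ_c/V₁ = 0.0390 s.
At crossover x/V₁ = x/V₂ + tᵢ ⇒ x = tᵢ/(1/V₁ − 1/V₂) = 0.03903/(6.2775e-04 − 1.7696e-04) = 86.58 m.

86.58 m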